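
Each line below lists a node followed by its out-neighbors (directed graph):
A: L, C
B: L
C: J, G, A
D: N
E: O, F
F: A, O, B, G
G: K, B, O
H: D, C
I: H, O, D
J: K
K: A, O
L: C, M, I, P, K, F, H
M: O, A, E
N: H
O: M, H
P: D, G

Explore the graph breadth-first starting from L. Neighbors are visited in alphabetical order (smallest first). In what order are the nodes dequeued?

L C F H I K M P A G J B O D E N

Visit L; enqueue C, F, H, I, K, M, P → queue [C, F, H, I, K, M, P]
Visit C; enqueue A, G, J → queue [F, H, I, K, M, P, A, G, J]
Visit F; enqueue B, O → queue [H, I, K, M, P, A, G, J, B, O]
Visit H; enqueue D → queue [I, K, M, P, A, G, J, B, O, D]
Visit I → queue [K, M, P, A, G, J, B, O, D]
Visit K → queue [M, P, A, G, J, B, O, D]
Visit M; enqueue E → queue [P, A, G, J, B, O, D, E]
Visit P → queue [A, G, J, B, O, D, E]
Visit A → queue [G, J, B, O, D, E]
Visit G → queue [J, B, O, D, E]
Visit J → queue [B, O, D, E]
Visit B → queue [O, D, E]
Visit O → queue [D, E]
Visit D; enqueue N → queue [E, N]
Visit E → queue [N]
Visit N → queue []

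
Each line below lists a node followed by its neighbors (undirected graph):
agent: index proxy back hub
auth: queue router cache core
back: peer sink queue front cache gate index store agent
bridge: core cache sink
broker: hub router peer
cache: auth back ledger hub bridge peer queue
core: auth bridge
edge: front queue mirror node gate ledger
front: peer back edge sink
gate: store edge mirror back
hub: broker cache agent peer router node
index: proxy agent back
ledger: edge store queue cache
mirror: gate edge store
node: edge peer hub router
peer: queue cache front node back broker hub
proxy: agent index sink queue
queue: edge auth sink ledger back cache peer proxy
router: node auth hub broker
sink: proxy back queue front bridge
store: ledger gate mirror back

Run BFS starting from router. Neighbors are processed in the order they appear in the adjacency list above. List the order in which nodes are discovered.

router, node, auth, hub, broker, edge, peer, queue, cache, core, agent, front, mirror, gate, ledger, back, sink, proxy, bridge, index, store

Visit router; enqueue node, auth, hub, broker → queue [node, auth, hub, broker]
Visit node; enqueue edge, peer → queue [auth, hub, broker, edge, peer]
Visit auth; enqueue queue, cache, core → queue [hub, broker, edge, peer, queue, cache, core]
Visit hub; enqueue agent → queue [broker, edge, peer, queue, cache, core, agent]
Visit broker → queue [edge, peer, queue, cache, core, agent]
Visit edge; enqueue front, mirror, gate, ledger → queue [peer, queue, cache, core, agent, front, mirror, gate, ledger]
Visit peer; enqueue back → queue [queue, cache, core, agent, front, mirror, gate, ledger, back]
Visit queue; enqueue sink, proxy → queue [cache, core, agent, front, mirror, gate, ledger, back, sink, proxy]
Visit cache; enqueue bridge → queue [core, agent, front, mirror, gate, ledger, back, sink, proxy, bridge]
Visit core → queue [agent, front, mirror, gate, ledger, back, sink, proxy, bridge]
Visit agent; enqueue index → queue [front, mirror, gate, ledger, back, sink, proxy, bridge, index]
Visit front → queue [mirror, gate, ledger, back, sink, proxy, bridge, index]
Visit mirror; enqueue store → queue [gate, ledger, back, sink, proxy, bridge, index, store]
Visit gate → queue [ledger, back, sink, proxy, bridge, index, store]
Visit ledger → queue [back, sink, proxy, bridge, index, store]
Visit back → queue [sink, proxy, bridge, index, store]
Visit sink → queue [proxy, bridge, index, store]
Visit proxy → queue [bridge, index, store]
Visit bridge → queue [index, store]
Visit index → queue [store]
Visit store → queue []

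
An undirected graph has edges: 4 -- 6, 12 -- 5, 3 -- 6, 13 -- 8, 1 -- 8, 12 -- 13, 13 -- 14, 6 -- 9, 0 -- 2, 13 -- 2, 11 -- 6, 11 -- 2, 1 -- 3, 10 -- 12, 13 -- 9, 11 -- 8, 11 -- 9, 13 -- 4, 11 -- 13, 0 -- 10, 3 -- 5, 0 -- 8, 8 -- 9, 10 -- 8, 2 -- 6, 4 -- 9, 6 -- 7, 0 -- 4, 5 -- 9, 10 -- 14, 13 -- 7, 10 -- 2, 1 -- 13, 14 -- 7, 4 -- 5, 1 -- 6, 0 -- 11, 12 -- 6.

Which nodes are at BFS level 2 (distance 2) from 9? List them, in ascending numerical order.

0, 1, 2, 3, 7, 10, 12, 14

Level 0: 9
Level 1: 4, 5, 6, 8, 11, 13
Level 2: 0, 1, 2, 3, 7, 10, 12, 14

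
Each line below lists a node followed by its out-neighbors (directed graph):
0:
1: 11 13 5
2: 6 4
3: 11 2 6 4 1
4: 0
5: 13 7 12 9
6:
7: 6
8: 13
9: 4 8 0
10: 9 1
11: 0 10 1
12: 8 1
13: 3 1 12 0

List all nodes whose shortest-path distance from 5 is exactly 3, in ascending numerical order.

Level 0: 5
Level 1: 7, 9, 12, 13
Level 2: 0, 1, 3, 4, 6, 8
Level 3: 2, 11
Level 4: 10

2, 11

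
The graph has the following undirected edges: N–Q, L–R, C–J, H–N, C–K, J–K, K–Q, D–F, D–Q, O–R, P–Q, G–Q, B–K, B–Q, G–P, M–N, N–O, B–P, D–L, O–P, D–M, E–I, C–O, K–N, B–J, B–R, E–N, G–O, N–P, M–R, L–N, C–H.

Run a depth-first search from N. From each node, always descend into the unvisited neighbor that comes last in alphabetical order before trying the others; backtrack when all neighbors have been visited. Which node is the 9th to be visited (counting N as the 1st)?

F

Visit N
N → Q
Q → P
P → O
O → R
R → M
M → D
D → L
D → F
R → B
B → K
K → J
J → C
C → H
O → G
N → E
E → I

Visit order: N, Q, P, O, R, M, D, L, F, B, K, J, C, H, G, E, I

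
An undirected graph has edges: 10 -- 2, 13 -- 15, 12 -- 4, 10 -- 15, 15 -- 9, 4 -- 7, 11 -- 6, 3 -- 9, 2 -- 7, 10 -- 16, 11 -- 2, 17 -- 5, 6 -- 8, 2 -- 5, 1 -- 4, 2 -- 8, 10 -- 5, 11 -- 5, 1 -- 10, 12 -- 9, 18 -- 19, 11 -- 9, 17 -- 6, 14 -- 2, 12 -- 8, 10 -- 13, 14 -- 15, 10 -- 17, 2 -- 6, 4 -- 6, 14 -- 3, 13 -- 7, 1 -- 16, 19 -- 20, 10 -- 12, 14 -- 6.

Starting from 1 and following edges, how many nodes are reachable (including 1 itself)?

17

BFS from 1 visits: 1, 4, 10, 16, 6, 7, 12, 2, 5, 13, 15, 17, 8, 11, 14, 9, 3
Reachable nodes: 17 of 20 total.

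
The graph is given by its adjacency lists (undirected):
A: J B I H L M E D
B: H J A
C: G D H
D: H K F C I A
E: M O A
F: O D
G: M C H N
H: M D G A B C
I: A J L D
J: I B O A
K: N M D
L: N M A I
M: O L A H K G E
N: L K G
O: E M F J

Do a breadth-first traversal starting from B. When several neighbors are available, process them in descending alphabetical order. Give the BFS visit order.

B → J → H → A → O → I → M → G → D → C → L → E → F → K → N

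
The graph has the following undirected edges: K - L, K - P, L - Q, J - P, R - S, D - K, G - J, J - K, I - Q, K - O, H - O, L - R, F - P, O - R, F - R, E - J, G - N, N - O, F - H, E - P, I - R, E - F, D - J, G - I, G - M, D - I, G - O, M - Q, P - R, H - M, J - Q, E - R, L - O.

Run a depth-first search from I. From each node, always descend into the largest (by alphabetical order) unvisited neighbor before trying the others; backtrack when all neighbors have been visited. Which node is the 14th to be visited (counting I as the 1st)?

Visit I
I → R
R → S
R → P
P → K
K → O
O → N
N → G
G → M
M → Q
Q → L
Q → J
J → E
E → F
F → H
J → D

Visit order: I, R, S, P, K, O, N, G, M, Q, L, J, E, F, H, D

F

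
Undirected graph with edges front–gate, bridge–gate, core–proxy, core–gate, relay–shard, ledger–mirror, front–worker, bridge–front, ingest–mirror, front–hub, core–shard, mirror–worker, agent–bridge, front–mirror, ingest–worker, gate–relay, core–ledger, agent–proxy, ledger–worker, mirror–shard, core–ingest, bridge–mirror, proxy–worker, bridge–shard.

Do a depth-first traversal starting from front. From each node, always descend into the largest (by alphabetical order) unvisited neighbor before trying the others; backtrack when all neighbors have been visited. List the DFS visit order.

Visit front
front → worker
worker → proxy
proxy → core
core → shard
shard → relay
relay → gate
gate → bridge
bridge → mirror
mirror → ledger
mirror → ingest
bridge → agent
front → hub

front worker proxy core shard relay gate bridge mirror ledger ingest agent hub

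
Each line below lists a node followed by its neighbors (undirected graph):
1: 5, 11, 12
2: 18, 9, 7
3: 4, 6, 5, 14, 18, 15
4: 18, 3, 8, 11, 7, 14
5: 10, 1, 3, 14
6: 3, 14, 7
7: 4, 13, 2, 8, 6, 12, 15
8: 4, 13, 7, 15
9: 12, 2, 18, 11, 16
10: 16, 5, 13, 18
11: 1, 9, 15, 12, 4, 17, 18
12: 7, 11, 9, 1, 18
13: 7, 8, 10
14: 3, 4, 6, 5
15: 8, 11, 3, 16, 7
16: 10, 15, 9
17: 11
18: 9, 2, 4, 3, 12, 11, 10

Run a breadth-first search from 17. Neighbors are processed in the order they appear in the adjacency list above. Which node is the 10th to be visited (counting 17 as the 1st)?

2

Visit 17; enqueue 11 → queue [11]
Visit 11; enqueue 1, 9, 15, 12, 4, 18 → queue [1, 9, 15, 12, 4, 18]
Visit 1; enqueue 5 → queue [9, 15, 12, 4, 18, 5]
Visit 9; enqueue 2, 16 → queue [15, 12, 4, 18, 5, 2, 16]
Visit 15; enqueue 8, 3, 7 → queue [12, 4, 18, 5, 2, 16, 8, 3, 7]
Visit 12 → queue [4, 18, 5, 2, 16, 8, 3, 7]
Visit 4; enqueue 14 → queue [18, 5, 2, 16, 8, 3, 7, 14]
Visit 18; enqueue 10 → queue [5, 2, 16, 8, 3, 7, 14, 10]
Visit 5 → queue [2, 16, 8, 3, 7, 14, 10]
Visit 2 → queue [16, 8, 3, 7, 14, 10]
Visit 16 → queue [8, 3, 7, 14, 10]
Visit 8; enqueue 13 → queue [3, 7, 14, 10, 13]
Visit 3; enqueue 6 → queue [7, 14, 10, 13, 6]
Visit 7 → queue [14, 10, 13, 6]
Visit 14 → queue [10, 13, 6]
Visit 10 → queue [13, 6]
Visit 13 → queue [6]
Visit 6 → queue []

Visit order: 17, 11, 1, 9, 15, 12, 4, 18, 5, 2, 16, 8, 3, 7, 14, 10, 13, 6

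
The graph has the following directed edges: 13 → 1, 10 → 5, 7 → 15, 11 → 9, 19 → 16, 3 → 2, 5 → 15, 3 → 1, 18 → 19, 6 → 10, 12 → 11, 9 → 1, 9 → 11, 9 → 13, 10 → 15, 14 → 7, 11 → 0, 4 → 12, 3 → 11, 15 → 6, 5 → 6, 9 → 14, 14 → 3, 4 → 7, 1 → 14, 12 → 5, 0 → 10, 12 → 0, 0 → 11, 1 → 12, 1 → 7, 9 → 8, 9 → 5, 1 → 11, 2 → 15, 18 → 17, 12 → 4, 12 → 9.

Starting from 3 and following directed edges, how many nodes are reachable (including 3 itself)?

16

BFS from 3 visits: 3, 1, 2, 11, 7, 12, 14, 15, 0, 9, 4, 5, 6, 10, 8, 13
Reachable nodes: 16 of 20 total.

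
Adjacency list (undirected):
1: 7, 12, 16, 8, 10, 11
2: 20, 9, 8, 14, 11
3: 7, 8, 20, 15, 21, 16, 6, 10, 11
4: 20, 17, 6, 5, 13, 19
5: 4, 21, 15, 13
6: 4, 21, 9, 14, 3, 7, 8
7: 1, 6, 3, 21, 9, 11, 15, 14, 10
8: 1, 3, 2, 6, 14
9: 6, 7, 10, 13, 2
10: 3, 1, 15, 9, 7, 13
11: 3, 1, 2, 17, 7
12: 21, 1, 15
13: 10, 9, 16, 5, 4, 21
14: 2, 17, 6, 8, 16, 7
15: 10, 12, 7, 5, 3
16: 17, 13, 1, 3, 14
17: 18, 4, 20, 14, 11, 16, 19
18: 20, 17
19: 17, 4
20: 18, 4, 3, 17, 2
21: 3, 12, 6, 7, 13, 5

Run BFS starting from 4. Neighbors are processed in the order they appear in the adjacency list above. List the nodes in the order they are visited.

Visit 4; enqueue 20, 17, 6, 5, 13, 19 → queue [20, 17, 6, 5, 13, 19]
Visit 20; enqueue 18, 3, 2 → queue [17, 6, 5, 13, 19, 18, 3, 2]
Visit 17; enqueue 14, 11, 16 → queue [6, 5, 13, 19, 18, 3, 2, 14, 11, 16]
Visit 6; enqueue 21, 9, 7, 8 → queue [5, 13, 19, 18, 3, 2, 14, 11, 16, 21, 9, 7, 8]
Visit 5; enqueue 15 → queue [13, 19, 18, 3, 2, 14, 11, 16, 21, 9, 7, 8, 15]
Visit 13; enqueue 10 → queue [19, 18, 3, 2, 14, 11, 16, 21, 9, 7, 8, 15, 10]
Visit 19 → queue [18, 3, 2, 14, 11, 16, 21, 9, 7, 8, 15, 10]
Visit 18 → queue [3, 2, 14, 11, 16, 21, 9, 7, 8, 15, 10]
Visit 3 → queue [2, 14, 11, 16, 21, 9, 7, 8, 15, 10]
Visit 2 → queue [14, 11, 16, 21, 9, 7, 8, 15, 10]
Visit 14 → queue [11, 16, 21, 9, 7, 8, 15, 10]
Visit 11; enqueue 1 → queue [16, 21, 9, 7, 8, 15, 10, 1]
Visit 16 → queue [21, 9, 7, 8, 15, 10, 1]
Visit 21; enqueue 12 → queue [9, 7, 8, 15, 10, 1, 12]
Visit 9 → queue [7, 8, 15, 10, 1, 12]
Visit 7 → queue [8, 15, 10, 1, 12]
Visit 8 → queue [15, 10, 1, 12]
Visit 15 → queue [10, 1, 12]
Visit 10 → queue [1, 12]
Visit 1 → queue [12]
Visit 12 → queue []

4 → 20 → 17 → 6 → 5 → 13 → 19 → 18 → 3 → 2 → 14 → 11 → 16 → 21 → 9 → 7 → 8 → 15 → 10 → 1 → 12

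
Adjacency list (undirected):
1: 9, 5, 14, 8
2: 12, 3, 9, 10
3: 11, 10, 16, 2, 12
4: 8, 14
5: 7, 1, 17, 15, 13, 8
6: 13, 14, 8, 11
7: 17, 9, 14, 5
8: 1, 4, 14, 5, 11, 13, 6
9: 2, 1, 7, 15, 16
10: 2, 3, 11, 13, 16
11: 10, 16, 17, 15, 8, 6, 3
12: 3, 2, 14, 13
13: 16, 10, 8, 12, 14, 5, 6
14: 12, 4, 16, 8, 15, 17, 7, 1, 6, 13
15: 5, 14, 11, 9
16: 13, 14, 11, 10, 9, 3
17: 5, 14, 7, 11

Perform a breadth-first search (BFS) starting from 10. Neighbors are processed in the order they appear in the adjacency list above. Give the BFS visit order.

10 → 2 → 3 → 11 → 13 → 16 → 12 → 9 → 17 → 15 → 8 → 6 → 14 → 5 → 1 → 7 → 4

Visit 10; enqueue 2, 3, 11, 13, 16 → queue [2, 3, 11, 13, 16]
Visit 2; enqueue 12, 9 → queue [3, 11, 13, 16, 12, 9]
Visit 3 → queue [11, 13, 16, 12, 9]
Visit 11; enqueue 17, 15, 8, 6 → queue [13, 16, 12, 9, 17, 15, 8, 6]
Visit 13; enqueue 14, 5 → queue [16, 12, 9, 17, 15, 8, 6, 14, 5]
Visit 16 → queue [12, 9, 17, 15, 8, 6, 14, 5]
Visit 12 → queue [9, 17, 15, 8, 6, 14, 5]
Visit 9; enqueue 1, 7 → queue [17, 15, 8, 6, 14, 5, 1, 7]
Visit 17 → queue [15, 8, 6, 14, 5, 1, 7]
Visit 15 → queue [8, 6, 14, 5, 1, 7]
Visit 8; enqueue 4 → queue [6, 14, 5, 1, 7, 4]
Visit 6 → queue [14, 5, 1, 7, 4]
Visit 14 → queue [5, 1, 7, 4]
Visit 5 → queue [1, 7, 4]
Visit 1 → queue [7, 4]
Visit 7 → queue [4]
Visit 4 → queue []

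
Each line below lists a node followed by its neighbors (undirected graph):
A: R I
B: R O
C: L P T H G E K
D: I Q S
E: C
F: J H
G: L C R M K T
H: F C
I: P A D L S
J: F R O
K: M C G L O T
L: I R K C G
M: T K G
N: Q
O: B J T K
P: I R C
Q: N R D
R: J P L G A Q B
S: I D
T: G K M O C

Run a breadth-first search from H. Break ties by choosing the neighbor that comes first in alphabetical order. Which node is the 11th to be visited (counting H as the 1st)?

M

Visit H; enqueue C, F → queue [C, F]
Visit C; enqueue E, G, K, L, P, T → queue [F, E, G, K, L, P, T]
Visit F; enqueue J → queue [E, G, K, L, P, T, J]
Visit E → queue [G, K, L, P, T, J]
Visit G; enqueue M, R → queue [K, L, P, T, J, M, R]
Visit K; enqueue O → queue [L, P, T, J, M, R, O]
Visit L; enqueue I → queue [P, T, J, M, R, O, I]
Visit P → queue [T, J, M, R, O, I]
Visit T → queue [J, M, R, O, I]
Visit J → queue [M, R, O, I]
Visit M → queue [R, O, I]
Visit R; enqueue A, B, Q → queue [O, I, A, B, Q]
Visit O → queue [I, A, B, Q]
Visit I; enqueue D, S → queue [A, B, Q, D, S]
Visit A → queue [B, Q, D, S]
Visit B → queue [Q, D, S]
Visit Q; enqueue N → queue [D, S, N]
Visit D → queue [S, N]
Visit S → queue [N]
Visit N → queue []

Visit order: H, C, F, E, G, K, L, P, T, J, M, R, O, I, A, B, Q, D, S, N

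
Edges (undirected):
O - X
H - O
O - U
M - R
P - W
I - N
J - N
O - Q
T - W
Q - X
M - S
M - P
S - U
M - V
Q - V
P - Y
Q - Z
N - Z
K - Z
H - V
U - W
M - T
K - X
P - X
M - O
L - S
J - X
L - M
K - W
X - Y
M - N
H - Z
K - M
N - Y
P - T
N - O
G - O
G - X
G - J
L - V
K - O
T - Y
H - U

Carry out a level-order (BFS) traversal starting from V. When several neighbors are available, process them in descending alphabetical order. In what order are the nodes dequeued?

V, Q, M, L, H, Z, X, O, T, S, R, P, N, K, U, Y, J, G, W, I

Visit V; enqueue Q, M, L, H → queue [Q, M, L, H]
Visit Q; enqueue Z, X, O → queue [M, L, H, Z, X, O]
Visit M; enqueue T, S, R, P, N, K → queue [L, H, Z, X, O, T, S, R, P, N, K]
Visit L → queue [H, Z, X, O, T, S, R, P, N, K]
Visit H; enqueue U → queue [Z, X, O, T, S, R, P, N, K, U]
Visit Z → queue [X, O, T, S, R, P, N, K, U]
Visit X; enqueue Y, J, G → queue [O, T, S, R, P, N, K, U, Y, J, G]
Visit O → queue [T, S, R, P, N, K, U, Y, J, G]
Visit T; enqueue W → queue [S, R, P, N, K, U, Y, J, G, W]
Visit S → queue [R, P, N, K, U, Y, J, G, W]
Visit R → queue [P, N, K, U, Y, J, G, W]
Visit P → queue [N, K, U, Y, J, G, W]
Visit N; enqueue I → queue [K, U, Y, J, G, W, I]
Visit K → queue [U, Y, J, G, W, I]
Visit U → queue [Y, J, G, W, I]
Visit Y → queue [J, G, W, I]
Visit J → queue [G, W, I]
Visit G → queue [W, I]
Visit W → queue [I]
Visit I → queue []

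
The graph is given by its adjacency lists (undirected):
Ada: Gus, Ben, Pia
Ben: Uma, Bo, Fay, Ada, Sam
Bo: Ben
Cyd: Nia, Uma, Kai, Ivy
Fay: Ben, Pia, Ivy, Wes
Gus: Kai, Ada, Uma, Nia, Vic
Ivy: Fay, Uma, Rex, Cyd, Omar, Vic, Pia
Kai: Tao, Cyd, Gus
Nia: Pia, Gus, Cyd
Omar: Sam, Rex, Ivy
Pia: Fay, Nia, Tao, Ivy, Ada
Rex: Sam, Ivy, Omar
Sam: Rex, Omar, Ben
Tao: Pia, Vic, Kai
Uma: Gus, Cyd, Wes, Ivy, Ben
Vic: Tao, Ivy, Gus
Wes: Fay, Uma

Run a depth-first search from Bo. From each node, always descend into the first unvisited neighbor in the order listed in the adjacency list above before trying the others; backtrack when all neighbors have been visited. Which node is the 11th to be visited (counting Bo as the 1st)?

Sam

Visit Bo
Bo → Ben
Ben → Uma
Uma → Gus
Gus → Kai
Kai → Tao
Tao → Pia
Pia → Fay
Fay → Ivy
Ivy → Rex
Rex → Sam
Sam → Omar
Ivy → Cyd
Cyd → Nia
Ivy → Vic
Fay → Wes
Pia → Ada

Visit order: Bo, Ben, Uma, Gus, Kai, Tao, Pia, Fay, Ivy, Rex, Sam, Omar, Cyd, Nia, Vic, Wes, Ada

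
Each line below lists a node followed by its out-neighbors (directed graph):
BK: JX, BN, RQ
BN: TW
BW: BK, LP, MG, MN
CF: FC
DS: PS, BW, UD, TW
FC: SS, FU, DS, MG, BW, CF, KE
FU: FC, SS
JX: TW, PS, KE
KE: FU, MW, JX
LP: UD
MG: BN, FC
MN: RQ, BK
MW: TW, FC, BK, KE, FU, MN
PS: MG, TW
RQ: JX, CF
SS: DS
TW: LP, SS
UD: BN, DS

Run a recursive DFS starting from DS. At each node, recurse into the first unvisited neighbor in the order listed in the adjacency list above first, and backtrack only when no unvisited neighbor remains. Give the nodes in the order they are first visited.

DS, PS, MG, BN, TW, LP, UD, SS, FC, FU, BW, BK, JX, KE, MW, MN, RQ, CF

Visit DS
DS → PS
PS → MG
MG → BN
BN → TW
TW → LP
LP → UD
TW → SS
MG → FC
FC → FU
FC → BW
BW → BK
BK → JX
JX → KE
KE → MW
MW → MN
MN → RQ
RQ → CF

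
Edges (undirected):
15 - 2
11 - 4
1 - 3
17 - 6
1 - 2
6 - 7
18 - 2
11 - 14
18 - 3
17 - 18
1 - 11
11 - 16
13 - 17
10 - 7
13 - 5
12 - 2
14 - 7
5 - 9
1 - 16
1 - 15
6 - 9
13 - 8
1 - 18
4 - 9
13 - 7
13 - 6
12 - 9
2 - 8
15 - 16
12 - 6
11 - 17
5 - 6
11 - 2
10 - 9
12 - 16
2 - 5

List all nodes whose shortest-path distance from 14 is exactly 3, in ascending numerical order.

Level 0: 14
Level 1: 7, 11
Level 2: 1, 2, 4, 6, 10, 13, 16, 17
Level 3: 3, 5, 8, 9, 12, 15, 18

3, 5, 8, 9, 12, 15, 18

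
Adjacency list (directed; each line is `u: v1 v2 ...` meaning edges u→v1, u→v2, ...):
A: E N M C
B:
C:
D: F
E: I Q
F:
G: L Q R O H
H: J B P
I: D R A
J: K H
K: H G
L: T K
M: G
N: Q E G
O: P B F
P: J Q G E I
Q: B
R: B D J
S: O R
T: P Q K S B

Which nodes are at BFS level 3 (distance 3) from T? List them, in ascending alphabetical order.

A, D, F, L

Level 0: T
Level 1: B, K, P, Q, S
Level 2: E, G, H, I, J, O, R
Level 3: A, D, F, L
Level 4: C, M, N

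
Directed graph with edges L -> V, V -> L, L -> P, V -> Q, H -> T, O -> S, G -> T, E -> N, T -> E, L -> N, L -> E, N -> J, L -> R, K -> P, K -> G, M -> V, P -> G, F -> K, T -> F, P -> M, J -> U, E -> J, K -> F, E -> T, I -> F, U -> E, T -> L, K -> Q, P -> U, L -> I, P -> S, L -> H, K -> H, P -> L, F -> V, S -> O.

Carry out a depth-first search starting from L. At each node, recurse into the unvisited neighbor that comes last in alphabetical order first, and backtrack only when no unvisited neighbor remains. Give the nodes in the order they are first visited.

Visit L
L → V
V → Q
L → R
L → P
P → U
U → E
E → T
T → F
F → K
K → H
K → G
E → N
N → J
P → S
S → O
P → M
L → I

L V Q R P U E T F K H G N J S O M I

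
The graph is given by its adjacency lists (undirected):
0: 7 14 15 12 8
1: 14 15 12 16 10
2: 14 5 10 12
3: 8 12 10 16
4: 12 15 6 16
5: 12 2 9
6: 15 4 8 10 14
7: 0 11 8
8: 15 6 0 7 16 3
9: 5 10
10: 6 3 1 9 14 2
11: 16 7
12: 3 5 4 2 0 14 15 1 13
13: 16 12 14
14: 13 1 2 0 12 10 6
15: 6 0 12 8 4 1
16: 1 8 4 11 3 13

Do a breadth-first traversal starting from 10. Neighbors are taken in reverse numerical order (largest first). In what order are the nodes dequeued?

10, 14, 9, 6, 3, 2, 1, 13, 12, 0, 5, 15, 8, 4, 16, 7, 11

Visit 10; enqueue 14, 9, 6, 3, 2, 1 → queue [14, 9, 6, 3, 2, 1]
Visit 14; enqueue 13, 12, 0 → queue [9, 6, 3, 2, 1, 13, 12, 0]
Visit 9; enqueue 5 → queue [6, 3, 2, 1, 13, 12, 0, 5]
Visit 6; enqueue 15, 8, 4 → queue [3, 2, 1, 13, 12, 0, 5, 15, 8, 4]
Visit 3; enqueue 16 → queue [2, 1, 13, 12, 0, 5, 15, 8, 4, 16]
Visit 2 → queue [1, 13, 12, 0, 5, 15, 8, 4, 16]
Visit 1 → queue [13, 12, 0, 5, 15, 8, 4, 16]
Visit 13 → queue [12, 0, 5, 15, 8, 4, 16]
Visit 12 → queue [0, 5, 15, 8, 4, 16]
Visit 0; enqueue 7 → queue [5, 15, 8, 4, 16, 7]
Visit 5 → queue [15, 8, 4, 16, 7]
Visit 15 → queue [8, 4, 16, 7]
Visit 8 → queue [4, 16, 7]
Visit 4 → queue [16, 7]
Visit 16; enqueue 11 → queue [7, 11]
Visit 7 → queue [11]
Visit 11 → queue []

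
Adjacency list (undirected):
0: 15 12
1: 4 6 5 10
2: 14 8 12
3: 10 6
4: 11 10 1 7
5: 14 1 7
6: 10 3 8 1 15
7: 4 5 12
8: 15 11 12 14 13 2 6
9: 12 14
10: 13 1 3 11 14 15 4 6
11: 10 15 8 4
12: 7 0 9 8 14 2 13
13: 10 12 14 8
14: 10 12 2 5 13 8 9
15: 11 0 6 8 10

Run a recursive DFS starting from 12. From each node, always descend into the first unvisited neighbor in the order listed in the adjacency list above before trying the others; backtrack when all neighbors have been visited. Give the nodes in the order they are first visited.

12, 7, 4, 11, 10, 13, 14, 2, 8, 15, 0, 6, 3, 1, 5, 9

Visit 12
12 → 7
7 → 4
4 → 11
11 → 10
10 → 13
13 → 14
14 → 2
2 → 8
8 → 15
15 → 0
15 → 6
6 → 3
6 → 1
1 → 5
14 → 9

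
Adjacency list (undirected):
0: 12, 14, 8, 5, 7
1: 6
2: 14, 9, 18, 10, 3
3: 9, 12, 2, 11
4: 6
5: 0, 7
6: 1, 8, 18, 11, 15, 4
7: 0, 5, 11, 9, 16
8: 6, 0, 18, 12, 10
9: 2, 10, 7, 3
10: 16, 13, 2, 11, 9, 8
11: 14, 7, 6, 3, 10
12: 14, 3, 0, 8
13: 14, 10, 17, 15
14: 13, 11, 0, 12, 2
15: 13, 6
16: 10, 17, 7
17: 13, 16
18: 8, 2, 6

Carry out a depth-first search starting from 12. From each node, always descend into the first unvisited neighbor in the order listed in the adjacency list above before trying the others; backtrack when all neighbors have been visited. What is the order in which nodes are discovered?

Visit 12
12 → 14
14 → 13
13 → 10
10 → 16
16 → 17
16 → 7
7 → 0
0 → 8
8 → 6
6 → 1
6 → 18
18 → 2
2 → 9
9 → 3
3 → 11
6 → 15
6 → 4
0 → 5

12 -> 14 -> 13 -> 10 -> 16 -> 17 -> 7 -> 0 -> 8 -> 6 -> 1 -> 18 -> 2 -> 9 -> 3 -> 11 -> 15 -> 4 -> 5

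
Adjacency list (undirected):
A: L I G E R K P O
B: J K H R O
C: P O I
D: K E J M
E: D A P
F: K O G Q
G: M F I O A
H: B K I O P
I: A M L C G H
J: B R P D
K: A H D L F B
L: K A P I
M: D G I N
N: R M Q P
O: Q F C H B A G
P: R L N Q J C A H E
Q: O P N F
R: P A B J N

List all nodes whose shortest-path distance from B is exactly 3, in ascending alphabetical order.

Level 0: B
Level 1: H, J, K, O, R
Level 2: A, C, D, F, G, I, L, N, P, Q
Level 3: E, M

E, M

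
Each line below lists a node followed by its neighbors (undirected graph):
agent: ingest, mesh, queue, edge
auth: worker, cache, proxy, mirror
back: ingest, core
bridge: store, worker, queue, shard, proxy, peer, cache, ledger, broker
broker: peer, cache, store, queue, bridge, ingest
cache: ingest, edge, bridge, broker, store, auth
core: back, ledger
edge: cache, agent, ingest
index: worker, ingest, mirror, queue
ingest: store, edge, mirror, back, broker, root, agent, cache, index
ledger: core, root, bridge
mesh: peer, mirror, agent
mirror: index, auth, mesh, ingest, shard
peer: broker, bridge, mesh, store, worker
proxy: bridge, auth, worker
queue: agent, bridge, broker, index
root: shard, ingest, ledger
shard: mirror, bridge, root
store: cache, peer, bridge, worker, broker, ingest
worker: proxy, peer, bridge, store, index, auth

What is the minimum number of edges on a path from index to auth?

Level 0: index
Level 1: ingest, mirror, queue, worker
Level 2: agent, auth, back, bridge, broker, cache, edge, mesh, peer, proxy, root, shard, store
Level 3: core, ledger
auth first appears at level 2.

2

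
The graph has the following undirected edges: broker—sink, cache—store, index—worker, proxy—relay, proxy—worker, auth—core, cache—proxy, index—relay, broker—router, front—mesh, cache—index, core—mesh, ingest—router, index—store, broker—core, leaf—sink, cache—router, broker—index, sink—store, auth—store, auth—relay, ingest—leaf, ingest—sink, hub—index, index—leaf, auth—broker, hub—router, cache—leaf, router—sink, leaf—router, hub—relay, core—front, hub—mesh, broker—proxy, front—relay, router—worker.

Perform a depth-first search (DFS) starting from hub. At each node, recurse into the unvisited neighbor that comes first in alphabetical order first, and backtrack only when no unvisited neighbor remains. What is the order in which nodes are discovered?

hub index broker auth core front mesh relay proxy cache leaf ingest router sink store worker

Visit hub
hub → index
index → broker
broker → auth
auth → core
core → front
front → mesh
front → relay
relay → proxy
proxy → cache
cache → leaf
leaf → ingest
ingest → router
router → sink
sink → store
router → worker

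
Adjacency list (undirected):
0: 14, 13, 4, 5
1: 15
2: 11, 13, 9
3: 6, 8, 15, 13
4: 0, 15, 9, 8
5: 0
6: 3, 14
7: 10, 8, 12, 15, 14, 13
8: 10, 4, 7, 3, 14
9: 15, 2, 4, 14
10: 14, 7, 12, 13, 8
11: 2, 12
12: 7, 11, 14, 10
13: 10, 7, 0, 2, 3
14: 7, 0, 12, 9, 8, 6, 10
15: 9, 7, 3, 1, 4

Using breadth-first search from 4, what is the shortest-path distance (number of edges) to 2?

2

Level 0: 4
Level 1: 0, 8, 9, 15
Level 2: 1, 2, 3, 5, 7, 10, 13, 14
Level 3: 6, 11, 12
2 first appears at level 2.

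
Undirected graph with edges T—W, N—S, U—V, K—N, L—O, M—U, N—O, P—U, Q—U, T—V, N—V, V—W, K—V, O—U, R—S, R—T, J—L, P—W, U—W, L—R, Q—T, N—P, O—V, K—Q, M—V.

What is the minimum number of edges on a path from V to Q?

Level 0: V
Level 1: K, M, N, O, T, U, W
Level 2: L, P, Q, R, S
Level 3: J
Q first appears at level 2.

2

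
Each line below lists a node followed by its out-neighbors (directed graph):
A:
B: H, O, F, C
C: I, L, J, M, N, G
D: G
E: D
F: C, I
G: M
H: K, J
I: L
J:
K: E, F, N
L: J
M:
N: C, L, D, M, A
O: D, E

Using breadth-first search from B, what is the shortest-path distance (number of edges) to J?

2

Level 0: B
Level 1: C, F, H, O
Level 2: D, E, G, I, J, K, L, M, N
Level 3: A
J first appears at level 2.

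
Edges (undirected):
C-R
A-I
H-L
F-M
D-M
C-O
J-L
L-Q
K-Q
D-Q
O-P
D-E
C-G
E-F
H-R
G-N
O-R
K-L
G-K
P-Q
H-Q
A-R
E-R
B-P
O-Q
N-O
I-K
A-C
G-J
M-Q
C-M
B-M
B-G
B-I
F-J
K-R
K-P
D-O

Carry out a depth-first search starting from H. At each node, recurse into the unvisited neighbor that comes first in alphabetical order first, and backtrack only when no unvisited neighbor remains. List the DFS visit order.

H, L, J, F, E, D, M, B, G, C, A, I, K, P, O, N, Q, R

Visit H
H → L
L → J
J → F
F → E
E → D
D → M
M → B
B → G
G → C
C → A
A → I
I → K
K → P
P → O
O → N
O → Q
O → R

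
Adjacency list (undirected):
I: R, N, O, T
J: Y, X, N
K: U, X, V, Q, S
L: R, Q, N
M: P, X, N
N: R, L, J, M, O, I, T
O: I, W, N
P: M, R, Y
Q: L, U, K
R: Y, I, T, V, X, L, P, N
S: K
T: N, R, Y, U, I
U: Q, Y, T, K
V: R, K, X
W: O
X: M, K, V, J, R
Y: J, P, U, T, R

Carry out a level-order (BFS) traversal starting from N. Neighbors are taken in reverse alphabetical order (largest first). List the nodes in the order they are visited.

N, T, R, O, M, L, J, I, Y, U, X, V, P, W, Q, K, S

Visit N; enqueue T, R, O, M, L, J, I → queue [T, R, O, M, L, J, I]
Visit T; enqueue Y, U → queue [R, O, M, L, J, I, Y, U]
Visit R; enqueue X, V, P → queue [O, M, L, J, I, Y, U, X, V, P]
Visit O; enqueue W → queue [M, L, J, I, Y, U, X, V, P, W]
Visit M → queue [L, J, I, Y, U, X, V, P, W]
Visit L; enqueue Q → queue [J, I, Y, U, X, V, P, W, Q]
Visit J → queue [I, Y, U, X, V, P, W, Q]
Visit I → queue [Y, U, X, V, P, W, Q]
Visit Y → queue [U, X, V, P, W, Q]
Visit U; enqueue K → queue [X, V, P, W, Q, K]
Visit X → queue [V, P, W, Q, K]
Visit V → queue [P, W, Q, K]
Visit P → queue [W, Q, K]
Visit W → queue [Q, K]
Visit Q → queue [K]
Visit K; enqueue S → queue [S]
Visit S → queue []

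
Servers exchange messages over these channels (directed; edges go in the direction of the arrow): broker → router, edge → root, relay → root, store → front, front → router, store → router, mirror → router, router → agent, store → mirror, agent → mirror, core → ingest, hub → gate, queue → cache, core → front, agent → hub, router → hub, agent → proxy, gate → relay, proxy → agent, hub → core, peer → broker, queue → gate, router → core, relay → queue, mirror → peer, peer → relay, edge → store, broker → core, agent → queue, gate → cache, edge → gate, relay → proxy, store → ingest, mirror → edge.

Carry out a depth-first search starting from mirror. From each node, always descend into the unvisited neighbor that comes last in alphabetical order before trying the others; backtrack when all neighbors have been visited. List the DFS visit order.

Visit mirror
mirror → router
router → hub
hub → gate
gate → relay
relay → root
relay → queue
queue → cache
relay → proxy
proxy → agent
hub → core
core → ingest
core → front
mirror → peer
peer → broker
mirror → edge
edge → store

mirror, router, hub, gate, relay, root, queue, cache, proxy, agent, core, ingest, front, peer, broker, edge, store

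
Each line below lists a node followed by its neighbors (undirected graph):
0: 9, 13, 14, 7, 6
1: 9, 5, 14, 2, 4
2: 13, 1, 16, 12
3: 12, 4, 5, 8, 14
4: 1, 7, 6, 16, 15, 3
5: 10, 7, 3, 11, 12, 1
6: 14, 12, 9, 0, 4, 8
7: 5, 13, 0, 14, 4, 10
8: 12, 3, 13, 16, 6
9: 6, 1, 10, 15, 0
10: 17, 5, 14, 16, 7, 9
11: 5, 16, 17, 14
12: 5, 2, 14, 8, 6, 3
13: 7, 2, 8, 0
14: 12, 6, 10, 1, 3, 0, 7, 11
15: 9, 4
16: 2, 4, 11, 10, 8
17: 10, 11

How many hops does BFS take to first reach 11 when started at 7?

Level 0: 7
Level 1: 0, 4, 5, 10, 13, 14
Level 2: 1, 2, 3, 6, 8, 9, 11, 12, 15, 16, 17
11 first appears at level 2.

2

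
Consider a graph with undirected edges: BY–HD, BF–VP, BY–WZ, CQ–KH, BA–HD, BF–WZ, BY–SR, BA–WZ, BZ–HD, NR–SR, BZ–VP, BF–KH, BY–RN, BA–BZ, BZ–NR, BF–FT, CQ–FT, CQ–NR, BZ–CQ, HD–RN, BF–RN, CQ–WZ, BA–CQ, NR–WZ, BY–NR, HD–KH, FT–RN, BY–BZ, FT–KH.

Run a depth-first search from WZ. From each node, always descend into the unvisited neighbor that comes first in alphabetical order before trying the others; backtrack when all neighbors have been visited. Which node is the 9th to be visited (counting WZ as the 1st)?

CQ

Visit WZ
WZ → BA
BA → BZ
BZ → BY
BY → HD
HD → KH
KH → BF
BF → FT
FT → CQ
CQ → NR
NR → SR
FT → RN
BF → VP

Visit order: WZ, BA, BZ, BY, HD, KH, BF, FT, CQ, NR, SR, RN, VP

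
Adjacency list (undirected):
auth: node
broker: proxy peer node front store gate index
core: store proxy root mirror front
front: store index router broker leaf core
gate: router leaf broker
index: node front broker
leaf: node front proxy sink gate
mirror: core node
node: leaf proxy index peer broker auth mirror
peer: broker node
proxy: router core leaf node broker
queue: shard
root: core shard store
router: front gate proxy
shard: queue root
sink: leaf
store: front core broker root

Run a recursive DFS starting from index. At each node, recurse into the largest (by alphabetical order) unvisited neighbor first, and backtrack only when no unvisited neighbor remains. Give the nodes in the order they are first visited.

index → node → proxy → router → gate → leaf → sink → front → store → root → shard → queue → core → mirror → broker → peer → auth

Visit index
index → node
node → proxy
proxy → router
router → gate
gate → leaf
leaf → sink
leaf → front
front → store
store → root
root → shard
shard → queue
root → core
core → mirror
store → broker
broker → peer
node → auth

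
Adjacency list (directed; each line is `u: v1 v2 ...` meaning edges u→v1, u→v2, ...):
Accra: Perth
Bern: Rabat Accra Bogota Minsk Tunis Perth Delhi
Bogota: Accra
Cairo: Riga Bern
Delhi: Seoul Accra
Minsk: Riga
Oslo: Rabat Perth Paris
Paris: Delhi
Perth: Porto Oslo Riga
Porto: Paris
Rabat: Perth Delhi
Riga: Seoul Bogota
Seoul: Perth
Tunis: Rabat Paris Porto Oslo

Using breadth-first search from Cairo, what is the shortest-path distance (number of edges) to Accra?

Level 0: Cairo
Level 1: Bern, Riga
Level 2: Accra, Bogota, Delhi, Minsk, Perth, Rabat, Seoul, Tunis
Level 3: Oslo, Paris, Porto
Accra first appears at level 2.

2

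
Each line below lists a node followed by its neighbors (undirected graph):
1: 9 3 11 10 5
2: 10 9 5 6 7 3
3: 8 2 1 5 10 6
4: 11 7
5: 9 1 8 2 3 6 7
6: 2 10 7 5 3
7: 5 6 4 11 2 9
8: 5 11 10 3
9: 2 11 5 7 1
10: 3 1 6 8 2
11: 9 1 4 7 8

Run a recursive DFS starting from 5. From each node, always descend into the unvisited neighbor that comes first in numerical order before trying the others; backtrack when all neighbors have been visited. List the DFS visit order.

5 → 1 → 3 → 2 → 6 → 7 → 4 → 11 → 8 → 10 → 9

Visit 5
5 → 1
1 → 3
3 → 2
2 → 6
6 → 7
7 → 4
4 → 11
11 → 8
8 → 10
11 → 9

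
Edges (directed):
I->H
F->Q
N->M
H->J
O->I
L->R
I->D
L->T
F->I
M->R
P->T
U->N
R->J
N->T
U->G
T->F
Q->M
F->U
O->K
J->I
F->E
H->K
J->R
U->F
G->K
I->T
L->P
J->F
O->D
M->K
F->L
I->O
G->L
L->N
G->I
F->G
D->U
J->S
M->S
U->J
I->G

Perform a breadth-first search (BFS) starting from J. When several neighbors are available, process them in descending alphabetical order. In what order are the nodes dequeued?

J, S, R, I, F, T, O, H, G, D, U, Q, L, E, K, N, M, P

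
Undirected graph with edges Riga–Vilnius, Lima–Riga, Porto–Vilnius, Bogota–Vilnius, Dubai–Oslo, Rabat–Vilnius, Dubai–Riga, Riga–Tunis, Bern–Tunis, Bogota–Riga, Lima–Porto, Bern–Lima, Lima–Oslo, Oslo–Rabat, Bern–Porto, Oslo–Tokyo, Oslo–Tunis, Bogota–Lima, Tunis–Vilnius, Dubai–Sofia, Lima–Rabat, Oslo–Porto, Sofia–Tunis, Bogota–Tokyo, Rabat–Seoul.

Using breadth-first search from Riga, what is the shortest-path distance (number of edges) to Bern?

Level 0: Riga
Level 1: Bogota, Dubai, Lima, Tunis, Vilnius
Level 2: Bern, Oslo, Porto, Rabat, Sofia, Tokyo
Level 3: Seoul
Bern first appears at level 2.

2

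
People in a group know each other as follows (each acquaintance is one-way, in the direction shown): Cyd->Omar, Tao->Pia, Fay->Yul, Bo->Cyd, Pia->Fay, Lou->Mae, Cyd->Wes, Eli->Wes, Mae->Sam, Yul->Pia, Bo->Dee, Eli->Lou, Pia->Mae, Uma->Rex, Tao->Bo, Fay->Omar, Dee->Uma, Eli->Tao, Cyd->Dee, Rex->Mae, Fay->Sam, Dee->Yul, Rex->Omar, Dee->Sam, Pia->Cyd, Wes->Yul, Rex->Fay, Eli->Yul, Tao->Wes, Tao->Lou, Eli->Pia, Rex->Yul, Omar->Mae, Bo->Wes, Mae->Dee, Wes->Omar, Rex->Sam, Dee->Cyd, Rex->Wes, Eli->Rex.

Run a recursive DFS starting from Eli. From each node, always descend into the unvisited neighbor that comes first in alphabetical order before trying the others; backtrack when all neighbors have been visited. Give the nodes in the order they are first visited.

Visit Eli
Eli → Lou
Lou → Mae
Mae → Dee
Dee → Cyd
Cyd → Omar
Cyd → Wes
Wes → Yul
Yul → Pia
Pia → Fay
Fay → Sam
Dee → Uma
Uma → Rex
Eli → Tao
Tao → Bo

Eli → Lou → Mae → Dee → Cyd → Omar → Wes → Yul → Pia → Fay → Sam → Uma → Rex → Tao → Bo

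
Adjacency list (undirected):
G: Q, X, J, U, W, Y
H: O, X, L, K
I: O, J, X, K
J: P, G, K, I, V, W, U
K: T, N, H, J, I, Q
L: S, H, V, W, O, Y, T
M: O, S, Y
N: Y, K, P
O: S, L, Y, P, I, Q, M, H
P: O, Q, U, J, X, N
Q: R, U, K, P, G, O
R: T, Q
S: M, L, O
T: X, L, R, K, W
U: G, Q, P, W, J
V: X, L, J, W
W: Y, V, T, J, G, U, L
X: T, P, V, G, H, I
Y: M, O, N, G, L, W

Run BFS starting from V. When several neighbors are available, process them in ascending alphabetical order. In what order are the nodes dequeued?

Visit V; enqueue J, L, W, X → queue [J, L, W, X]
Visit J; enqueue G, I, K, P, U → queue [L, W, X, G, I, K, P, U]
Visit L; enqueue H, O, S, T, Y → queue [W, X, G, I, K, P, U, H, O, S, T, Y]
Visit W → queue [X, G, I, K, P, U, H, O, S, T, Y]
Visit X → queue [G, I, K, P, U, H, O, S, T, Y]
Visit G; enqueue Q → queue [I, K, P, U, H, O, S, T, Y, Q]
Visit I → queue [K, P, U, H, O, S, T, Y, Q]
Visit K; enqueue N → queue [P, U, H, O, S, T, Y, Q, N]
Visit P → queue [U, H, O, S, T, Y, Q, N]
Visit U → queue [H, O, S, T, Y, Q, N]
Visit H → queue [O, S, T, Y, Q, N]
Visit O; enqueue M → queue [S, T, Y, Q, N, M]
Visit S → queue [T, Y, Q, N, M]
Visit T; enqueue R → queue [Y, Q, N, M, R]
Visit Y → queue [Q, N, M, R]
Visit Q → queue [N, M, R]
Visit N → queue [M, R]
Visit M → queue [R]
Visit R → queue []

V, J, L, W, X, G, I, K, P, U, H, O, S, T, Y, Q, N, M, R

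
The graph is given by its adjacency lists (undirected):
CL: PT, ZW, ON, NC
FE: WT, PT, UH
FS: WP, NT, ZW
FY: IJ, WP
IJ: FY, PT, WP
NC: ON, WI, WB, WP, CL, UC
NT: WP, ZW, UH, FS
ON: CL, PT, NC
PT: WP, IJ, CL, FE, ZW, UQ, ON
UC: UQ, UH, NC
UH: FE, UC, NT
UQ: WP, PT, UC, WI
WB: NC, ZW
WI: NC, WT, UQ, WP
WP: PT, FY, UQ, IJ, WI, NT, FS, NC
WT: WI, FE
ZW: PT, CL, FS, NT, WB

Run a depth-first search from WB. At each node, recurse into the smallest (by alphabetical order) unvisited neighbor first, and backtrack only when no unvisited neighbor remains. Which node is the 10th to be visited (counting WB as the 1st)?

WP

Visit WB
WB → NC
NC → CL
CL → ON
ON → PT
PT → FE
FE → UH
UH → NT
NT → FS
FS → WP
WP → FY
FY → IJ
WP → UQ
UQ → UC
UQ → WI
WI → WT
FS → ZW

Visit order: WB, NC, CL, ON, PT, FE, UH, NT, FS, WP, FY, IJ, UQ, UC, WI, WT, ZW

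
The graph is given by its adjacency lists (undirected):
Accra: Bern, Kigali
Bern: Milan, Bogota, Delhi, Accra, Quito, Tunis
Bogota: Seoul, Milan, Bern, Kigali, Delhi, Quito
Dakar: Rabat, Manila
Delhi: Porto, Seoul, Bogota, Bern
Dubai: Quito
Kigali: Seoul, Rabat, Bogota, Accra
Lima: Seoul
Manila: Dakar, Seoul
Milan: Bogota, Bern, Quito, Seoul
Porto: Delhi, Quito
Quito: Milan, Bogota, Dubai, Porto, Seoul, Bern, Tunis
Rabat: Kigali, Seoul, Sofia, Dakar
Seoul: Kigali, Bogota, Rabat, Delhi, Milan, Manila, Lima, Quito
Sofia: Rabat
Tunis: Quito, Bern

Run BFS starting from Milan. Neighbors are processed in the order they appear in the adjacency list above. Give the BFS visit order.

Visit Milan; enqueue Bogota, Bern, Quito, Seoul → queue [Bogota, Bern, Quito, Seoul]
Visit Bogota; enqueue Kigali, Delhi → queue [Bern, Quito, Seoul, Kigali, Delhi]
Visit Bern; enqueue Accra, Tunis → queue [Quito, Seoul, Kigali, Delhi, Accra, Tunis]
Visit Quito; enqueue Dubai, Porto → queue [Seoul, Kigali, Delhi, Accra, Tunis, Dubai, Porto]
Visit Seoul; enqueue Rabat, Manila, Lima → queue [Kigali, Delhi, Accra, Tunis, Dubai, Porto, Rabat, Manila, Lima]
Visit Kigali → queue [Delhi, Accra, Tunis, Dubai, Porto, Rabat, Manila, Lima]
Visit Delhi → queue [Accra, Tunis, Dubai, Porto, Rabat, Manila, Lima]
Visit Accra → queue [Tunis, Dubai, Porto, Rabat, Manila, Lima]
Visit Tunis → queue [Dubai, Porto, Rabat, Manila, Lima]
Visit Dubai → queue [Porto, Rabat, Manila, Lima]
Visit Porto → queue [Rabat, Manila, Lima]
Visit Rabat; enqueue Sofia, Dakar → queue [Manila, Lima, Sofia, Dakar]
Visit Manila → queue [Lima, Sofia, Dakar]
Visit Lima → queue [Sofia, Dakar]
Visit Sofia → queue [Dakar]
Visit Dakar → queue []

Milan -> Bogota -> Bern -> Quito -> Seoul -> Kigali -> Delhi -> Accra -> Tunis -> Dubai -> Porto -> Rabat -> Manila -> Lima -> Sofia -> Dakar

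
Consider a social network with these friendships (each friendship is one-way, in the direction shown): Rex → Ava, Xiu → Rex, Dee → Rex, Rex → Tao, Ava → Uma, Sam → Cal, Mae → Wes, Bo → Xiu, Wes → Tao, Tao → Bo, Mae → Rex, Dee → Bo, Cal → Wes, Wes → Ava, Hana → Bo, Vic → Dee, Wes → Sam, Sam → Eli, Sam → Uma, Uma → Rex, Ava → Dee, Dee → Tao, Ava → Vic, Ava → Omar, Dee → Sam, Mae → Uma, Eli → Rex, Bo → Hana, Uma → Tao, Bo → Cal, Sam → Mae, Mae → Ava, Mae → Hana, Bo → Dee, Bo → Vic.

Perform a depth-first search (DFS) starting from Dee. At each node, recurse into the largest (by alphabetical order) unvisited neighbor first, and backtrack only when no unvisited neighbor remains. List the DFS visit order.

Dee, Tao, Bo, Xiu, Rex, Ava, Vic, Uma, Omar, Hana, Cal, Wes, Sam, Mae, Eli

Visit Dee
Dee → Tao
Tao → Bo
Bo → Xiu
Xiu → Rex
Rex → Ava
Ava → Vic
Ava → Uma
Ava → Omar
Bo → Hana
Bo → Cal
Cal → Wes
Wes → Sam
Sam → Mae
Sam → Eli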